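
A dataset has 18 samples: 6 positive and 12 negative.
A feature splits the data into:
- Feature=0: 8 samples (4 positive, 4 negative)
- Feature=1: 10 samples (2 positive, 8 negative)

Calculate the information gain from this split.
0.0728 bits

Information Gain = H(Y) - H(Y|Feature)

Before split:
P(positive) = 6/18 = 0.3333
H(Y) = 0.9183 bits

After split:
Feature=0: H = 1.0000 bits (weight = 8/18)
Feature=1: H = 0.7219 bits (weight = 10/18)
H(Y|Feature) = (8/18)×1.0000 + (10/18)×0.7219 = 0.8455 bits

Information Gain = 0.9183 - 0.8455 = 0.0728 bits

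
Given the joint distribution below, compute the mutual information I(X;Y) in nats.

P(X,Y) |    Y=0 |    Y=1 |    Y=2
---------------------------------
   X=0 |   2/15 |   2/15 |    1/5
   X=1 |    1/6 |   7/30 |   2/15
0.0202 nats

Mutual information: I(X;Y) = H(X) + H(Y) - H(X,Y)

Marginals:
P(X) = (7/15, 8/15), H(X) = 0.6909 nats
P(Y) = (3/10, 11/30, 1/3), H(Y) = 1.0953 nats

Joint entropy: H(X,Y) = 1.7660 nats

I(X;Y) = 0.6909 + 1.0953 - 1.7660 = 0.0202 nats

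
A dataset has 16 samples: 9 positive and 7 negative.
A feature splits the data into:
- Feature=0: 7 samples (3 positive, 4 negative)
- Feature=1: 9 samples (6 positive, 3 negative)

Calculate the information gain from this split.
0.0411 bits

Information Gain = H(Y) - H(Y|Feature)

Before split:
P(positive) = 9/16 = 0.5625
H(Y) = 0.9887 bits

After split:
Feature=0: H = 0.9852 bits (weight = 7/16)
Feature=1: H = 0.9183 bits (weight = 9/16)
H(Y|Feature) = (7/16)×0.9852 + (9/16)×0.9183 = 0.9476 bits

Information Gain = 0.9887 - 0.9476 = 0.0411 bits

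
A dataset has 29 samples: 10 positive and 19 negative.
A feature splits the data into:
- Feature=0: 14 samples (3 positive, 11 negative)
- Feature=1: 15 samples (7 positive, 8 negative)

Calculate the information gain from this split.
0.0519 bits

Information Gain = H(Y) - H(Y|Feature)

Before split:
P(positive) = 10/29 = 0.3448
H(Y) = 0.9294 bits

After split:
Feature=0: H = 0.7496 bits (weight = 14/29)
Feature=1: H = 0.9968 bits (weight = 15/29)
H(Y|Feature) = (14/29)×0.7496 + (15/29)×0.9968 = 0.8775 bits

Information Gain = 0.9294 - 0.8775 = 0.0519 bits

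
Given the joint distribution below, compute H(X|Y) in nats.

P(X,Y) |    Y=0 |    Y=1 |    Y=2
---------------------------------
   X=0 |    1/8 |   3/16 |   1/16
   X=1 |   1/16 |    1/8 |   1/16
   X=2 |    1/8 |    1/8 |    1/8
1.0617 nats

Using the chain rule: H(X|Y) = H(X,Y) - H(Y)

First, compute H(X,Y) = 2.1334 nats

Marginal P(Y) = (5/16, 7/16, 1/4)
H(Y) = 1.0717 nats

H(X|Y) = H(X,Y) - H(Y) = 2.1334 - 1.0717 = 1.0617 nats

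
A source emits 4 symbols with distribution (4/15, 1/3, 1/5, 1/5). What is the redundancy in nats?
0.0238 nats

Redundancy measures how far a source is from maximum entropy:
R = H_max - H(X)

Maximum entropy for 4 symbols: H_max = log_e(4) = 1.3863 nats
Actual entropy: H(X) = 1.3624 nats
Redundancy: R = 1.3863 - 1.3624 = 0.0238 nats

This redundancy represents potential for compression: the source could be compressed by 0.0238 nats per symbol.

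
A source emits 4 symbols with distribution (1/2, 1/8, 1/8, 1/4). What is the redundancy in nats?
0.1733 nats

Redundancy measures how far a source is from maximum entropy:
R = H_max - H(X)

Maximum entropy for 4 symbols: H_max = log_e(4) = 1.3863 nats
Actual entropy: H(X) = 1.2130 nats
Redundancy: R = 1.3863 - 1.2130 = 0.1733 nats

This redundancy represents potential for compression: the source could be compressed by 0.1733 nats per symbol.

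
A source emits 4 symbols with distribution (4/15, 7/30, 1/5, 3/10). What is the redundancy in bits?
0.0161 bits

Redundancy measures how far a source is from maximum entropy:
R = H_max - H(X)

Maximum entropy for 4 symbols: H_max = log_2(4) = 2.0000 bits
Actual entropy: H(X) = 1.9839 bits
Redundancy: R = 2.0000 - 1.9839 = 0.0161 bits

This redundancy represents potential for compression: the source could be compressed by 0.0161 bits per symbol.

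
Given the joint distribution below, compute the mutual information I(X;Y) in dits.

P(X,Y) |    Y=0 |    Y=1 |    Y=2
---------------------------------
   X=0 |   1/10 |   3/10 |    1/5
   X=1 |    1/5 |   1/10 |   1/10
0.0287 dits

Mutual information: I(X;Y) = H(X) + H(Y) - H(X,Y)

Marginals:
P(X) = (3/5, 2/5), H(X) = 0.2923 dits
P(Y) = (3/10, 2/5, 3/10), H(Y) = 0.4729 dits

Joint entropy: H(X,Y) = 0.7365 dits

I(X;Y) = 0.2923 + 0.4729 - 0.7365 = 0.0287 dits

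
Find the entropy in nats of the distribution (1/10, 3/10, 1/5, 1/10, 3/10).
1.5048 nats

Shannon entropy is H(X) = -Σ p(x) log p(x).

For P = (1/10, 3/10, 1/5, 1/10, 3/10):
H = -1/10 × log_e(1/10) -3/10 × log_e(3/10) -1/5 × log_e(1/5) -1/10 × log_e(1/10) -3/10 × log_e(3/10)
H = 1.5048 nats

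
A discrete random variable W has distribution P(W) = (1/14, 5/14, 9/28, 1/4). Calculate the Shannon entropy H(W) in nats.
1.2676 nats

Shannon entropy is H(X) = -Σ p(x) log p(x).

For P = (1/14, 5/14, 9/28, 1/4):
H = -1/14 × log_e(1/14) -5/14 × log_e(5/14) -9/28 × log_e(9/28) -1/4 × log_e(1/4)
H = 1.2676 nats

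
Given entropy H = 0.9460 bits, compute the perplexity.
1.9265

Perplexity is 2^H (or exp(H) for natural log).

H = 0.9460 bits
Perplexity = 2^0.9460 = 1.9265

Interpretation: The model's uncertainty is equivalent to choosing uniformly among 1.9 options.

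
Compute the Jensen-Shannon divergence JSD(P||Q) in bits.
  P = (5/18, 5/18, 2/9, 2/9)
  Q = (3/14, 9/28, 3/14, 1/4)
0.0048 bits

Jensen-Shannon divergence is:
JSD(P||Q) = 0.5 × D_KL(P||M) + 0.5 × D_KL(Q||M)
where M = 0.5 × (P + Q) is the mixture distribution.

M = 0.5 × (5/18, 5/18, 2/9, 2/9) + 0.5 × (3/14, 9/28, 3/14, 1/4) = (0.246032, 0.299603, 0.218254, 0.236111)

D_KL(P||M) = 0.0047 bits
D_KL(Q||M) = 0.0048 bits

JSD(P||Q) = 0.5 × 0.0047 + 0.5 × 0.0048 = 0.0048 bits

Unlike KL divergence, JSD is symmetric and bounded: 0 ≤ JSD ≤ log(2).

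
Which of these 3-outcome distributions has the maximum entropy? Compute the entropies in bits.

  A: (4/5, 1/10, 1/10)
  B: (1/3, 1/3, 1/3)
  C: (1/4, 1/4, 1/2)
B

For a discrete distribution over n outcomes, entropy is maximized by the uniform distribution.

Computing entropies:
H(A) = 0.9219 bits
H(B) = 1.5850 bits
H(C) = 1.5000 bits

The uniform distribution (where all probabilities equal 1/3) achieves the maximum entropy of log_2(3) = 1.5850 bits.

Distribution B has the highest entropy.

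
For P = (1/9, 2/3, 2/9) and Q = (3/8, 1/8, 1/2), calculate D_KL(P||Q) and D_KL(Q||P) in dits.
D_KL(P||Q) = 0.3477, D_KL(Q||P) = 0.2833

KL divergence is not symmetric: D_KL(P||Q) ≠ D_KL(Q||P) in general.

D_KL(P||Q) = 0.3477 dits
D_KL(Q||P) = 0.2833 dits

No, they are not equal!

This asymmetry is why KL divergence is not a true distance metric.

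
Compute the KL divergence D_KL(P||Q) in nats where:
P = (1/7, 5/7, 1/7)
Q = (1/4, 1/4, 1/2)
0.4910 nats

KL divergence: D_KL(P||Q) = Σ p(x) log(p(x)/q(x))

Computing term by term:
  x=0: 1/7 × log_e[(1/7)/(1/4)] = 1/7 × -0.5596 = -0.0799
  x=1: 5/7 × log_e[(5/7)/(1/4)] = 5/7 × 1.0498 = 0.7499
  x=2: 1/7 × log_e[(1/7)/(1/2)] = 1/7 × -1.2528 = -0.1790

D_KL(P||Q) = 0.4910 nats

Note: KL divergence is always non-negative and equals 0 iff P = Q.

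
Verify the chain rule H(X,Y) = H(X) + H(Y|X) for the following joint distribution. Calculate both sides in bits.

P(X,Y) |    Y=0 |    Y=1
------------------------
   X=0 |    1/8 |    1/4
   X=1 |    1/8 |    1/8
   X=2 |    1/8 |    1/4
H(X,Y) = 2.5000, H(X) = 1.5613, H(Y|X) = 0.9387 (all in bits)

Chain rule: H(X,Y) = H(X) + H(Y|X)

Left side — joint entropy directly:
H(X,Y) = -Σ p(x,y) log p(x,y) = 2.5000 bits

Right side — compute H(Y|X) from the conditional distributions:
P(X) = (3/8, 1/4, 3/8), so H(X) = 1.5613 bits
H(Y|X) = Σ_x P(X=x) · H(Y|X=x):
  P(Y|X=0) = (1/3, 2/3), H(Y|X=0) = 0.9183, weight P(X=0) = 3/8
  P(Y|X=1) = (1/2, 1/2), H(Y|X=1) = 1.0000, weight P(X=1) = 1/4
  P(Y|X=2) = (1/3, 2/3), H(Y|X=2) = 0.9183, weight P(X=2) = 3/8
H(Y|X) = 0.9387 bits

H(X) + H(Y|X) = 1.5613 + 0.9387 = 2.5000 bits

Both sides equal 2.5000 bits. ✓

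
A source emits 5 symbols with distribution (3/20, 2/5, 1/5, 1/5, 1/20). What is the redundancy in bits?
0.2377 bits

Redundancy measures how far a source is from maximum entropy:
R = H_max - H(X)

Maximum entropy for 5 symbols: H_max = log_2(5) = 2.3219 bits
Actual entropy: H(X) = 2.0842 bits
Redundancy: R = 2.3219 - 2.0842 = 0.2377 bits

This redundancy represents potential for compression: the source could be compressed by 0.2377 bits per symbol.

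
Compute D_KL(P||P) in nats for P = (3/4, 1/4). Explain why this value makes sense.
0.0000 nats

KL divergence satisfies the Gibbs inequality: D_KL(P||Q) ≥ 0 for all distributions P, Q.

D_KL(P||Q) = Σ p(x) log(p(x)/q(x))
Each term is p(x) × log_e(p(x)/p(x)) = p(x) × log_e(1) = 0, so the sum is 0.
D_KL(P||Q) = 0.0000 nats

When P = Q, the KL divergence is exactly 0, as there is no 'divergence' between identical distributions.

This non-negativity is a fundamental property: relative entropy cannot be negative because it measures how different Q is from P.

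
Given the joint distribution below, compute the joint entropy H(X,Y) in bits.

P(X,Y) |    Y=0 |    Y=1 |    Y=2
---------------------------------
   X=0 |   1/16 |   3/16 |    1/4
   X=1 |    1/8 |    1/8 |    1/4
2.4528 bits

Joint entropy is H(X,Y) = -Σ_{x,y} p(x,y) log p(x,y).

Summing over all non-zero entries:
H(X,Y) = -[1/16·log_2(1/16) + 3/16·log_2(3/16) + 1/4·log_2(1/4) + 1/8·log_2(1/8) + 1/8·log_2(1/8) + 1/4·log_2(1/4)]
H(X,Y) = 2.4528 bits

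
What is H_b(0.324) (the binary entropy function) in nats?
0.6298 nats

The binary entropy function is:
H(p) = -p log(p) - (1-p) log(1-p)

H(0.324) = -0.324 × log_e(0.324) - 0.676 × log_e(0.676)
H(0.324) = 0.6298 nats

Note: Binary entropy is maximized at p=0.5 (H=1 bit) and minimized at p=0 or p=1 (H=0).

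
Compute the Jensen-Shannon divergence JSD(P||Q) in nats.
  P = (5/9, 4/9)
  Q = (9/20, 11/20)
0.0056 nats

Jensen-Shannon divergence is:
JSD(P||Q) = 0.5 × D_KL(P||M) + 0.5 × D_KL(Q||M)
where M = 0.5 × (P + Q) is the mixture distribution.

M = 0.5 × (5/9, 4/9) + 0.5 × (9/20, 11/20) = (0.502778, 0.497222)

D_KL(P||M) = 0.0056 nats
D_KL(Q||M) = 0.0056 nats

JSD(P||Q) = 0.5 × 0.0056 + 0.5 × 0.0056 = 0.0056 nats

Unlike KL divergence, JSD is symmetric and bounded: 0 ≤ JSD ≤ log(2).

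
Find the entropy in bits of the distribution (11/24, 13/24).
0.9950 bits

Shannon entropy is H(X) = -Σ p(x) log p(x).

For P = (11/24, 13/24):
H = -11/24 × log_2(11/24) -13/24 × log_2(13/24)
H = 0.9950 bits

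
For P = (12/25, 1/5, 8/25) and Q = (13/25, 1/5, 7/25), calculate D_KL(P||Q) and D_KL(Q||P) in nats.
D_KL(P||Q) = 0.0043, D_KL(Q||P) = 0.0042

KL divergence is not symmetric: D_KL(P||Q) ≠ D_KL(Q||P) in general.

D_KL(P||Q) = 0.0043 nats
D_KL(Q||P) = 0.0042 nats

No, they are not equal!

This asymmetry is why KL divergence is not a true distance metric.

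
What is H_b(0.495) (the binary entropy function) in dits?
0.3010 dits

The binary entropy function is:
H(p) = -p log(p) - (1-p) log(1-p)

H(0.495) = -0.495 × log_10(0.495) - 0.505 × log_10(0.505)
H(0.495) = 0.3010 dits

Note: Binary entropy is maximized at p=0.5 (H=1 bit) and minimized at p=0 or p=1 (H=0).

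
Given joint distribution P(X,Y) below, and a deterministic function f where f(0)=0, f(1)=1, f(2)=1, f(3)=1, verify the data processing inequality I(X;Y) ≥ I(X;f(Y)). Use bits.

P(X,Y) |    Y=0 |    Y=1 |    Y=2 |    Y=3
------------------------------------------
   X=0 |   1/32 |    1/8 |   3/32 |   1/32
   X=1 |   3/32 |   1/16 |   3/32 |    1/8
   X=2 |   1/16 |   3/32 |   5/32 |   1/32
I(X;Y) = 0.1070, I(X;f(Y)) = 0.0153, inequality holds: 0.1070 ≥ 0.0153

Data Processing Inequality: For any Markov chain X → Y → Z, we have I(X;Y) ≥ I(X;Z).

Here Z = f(Y) is a deterministic function of Y, forming X → Y → Z.

Original I(X;Y) = 0.1070 bits

After applying f:
P(X,Z) where Z=f(Y):
- P(X,Z=0) = P(X,Y=0)
- P(X,Z=1) = P(X,Y=1) + P(X,Y=2) + P(X,Y=3)

I(X;Z) = I(X;f(Y)) = 0.0153 bits

Verification: 0.1070 ≥ 0.0153 ✓

Information cannot be created by processing; the function f can only lose information about X.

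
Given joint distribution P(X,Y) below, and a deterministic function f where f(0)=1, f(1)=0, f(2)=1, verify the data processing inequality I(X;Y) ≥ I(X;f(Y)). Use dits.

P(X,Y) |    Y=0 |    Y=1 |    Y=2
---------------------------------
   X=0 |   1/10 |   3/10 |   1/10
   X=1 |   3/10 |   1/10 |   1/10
I(X;Y) = 0.0454, I(X;f(Y)) = 0.0375, inequality holds: 0.0454 ≥ 0.0375

Data Processing Inequality: For any Markov chain X → Y → Z, we have I(X;Y) ≥ I(X;Z).

Here Z = f(Y) is a deterministic function of Y, forming X → Y → Z.

Original I(X;Y) = 0.0454 dits

After applying f:
P(X,Z) where Z=f(Y):
- P(X,Z=0) = P(X,Y=1)
- P(X,Z=1) = P(X,Y=0) + P(X,Y=2)

I(X;Z) = I(X;f(Y)) = 0.0375 dits

Verification: 0.0454 ≥ 0.0375 ✓

Information cannot be created by processing; the function f can only lose information about X.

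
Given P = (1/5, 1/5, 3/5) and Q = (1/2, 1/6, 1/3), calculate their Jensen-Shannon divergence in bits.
0.0769 bits

Jensen-Shannon divergence is:
JSD(P||Q) = 0.5 × D_KL(P||M) + 0.5 × D_KL(Q||M)
where M = 0.5 × (P + Q) is the mixture distribution.

M = 0.5 × (1/5, 1/5, 3/5) + 0.5 × (1/2, 1/6, 1/3) = (7/20, 0.183333, 7/15)

D_KL(P||M) = 0.0812 bits
D_KL(Q||M) = 0.0726 bits

JSD(P||Q) = 0.5 × 0.0812 + 0.5 × 0.0726 = 0.0769 bits

Unlike KL divergence, JSD is symmetric and bounded: 0 ≤ JSD ≤ log(2).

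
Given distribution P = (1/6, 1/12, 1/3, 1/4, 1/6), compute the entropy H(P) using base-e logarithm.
1.5171 nats

Shannon entropy is H(X) = -Σ p(x) log p(x).

For P = (1/6, 1/12, 1/3, 1/4, 1/6):
H = -1/6 × log_e(1/6) -1/12 × log_e(1/12) -1/3 × log_e(1/3) -1/4 × log_e(1/4) -1/6 × log_e(1/6)
H = 1.5171 nats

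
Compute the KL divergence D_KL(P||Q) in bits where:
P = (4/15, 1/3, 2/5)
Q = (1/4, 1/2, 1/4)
0.1011 bits

KL divergence: D_KL(P||Q) = Σ p(x) log(p(x)/q(x))

Computing term by term:
  x=0: 4/15 × log_2[(4/15)/(1/4)] = 4/15 × 0.0931 = 0.0248
  x=1: 1/3 × log_2[(1/3)/(1/2)] = 1/3 × -0.5850 = -0.1950
  x=2: 2/5 × log_2[(2/5)/(1/4)] = 2/5 × 0.6781 = 0.2712

D_KL(P||Q) = 0.1011 bits

Note: KL divergence is always non-negative and equals 0 iff P = Q.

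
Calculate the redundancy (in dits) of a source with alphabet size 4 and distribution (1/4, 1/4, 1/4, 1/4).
0.0000 dits

Redundancy measures how far a source is from maximum entropy:
R = H_max - H(X)

Maximum entropy for 4 symbols: H_max = log_10(4) = 0.6021 dits
Actual entropy: H(X) = 0.6021 dits
Redundancy: R = 0.6021 - 0.6021 = 0.0000 dits

This redundancy represents potential for compression: the source could be compressed by 0.0000 dits per symbol.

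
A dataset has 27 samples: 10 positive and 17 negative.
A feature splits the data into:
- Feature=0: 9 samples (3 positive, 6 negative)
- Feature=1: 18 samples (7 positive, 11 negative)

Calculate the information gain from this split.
0.0021 bits

Information Gain = H(Y) - H(Y|Feature)

Before split:
P(positive) = 10/27 = 0.3704
H(Y) = 0.9510 bits

After split:
Feature=0: H = 0.9183 bits (weight = 9/27)
Feature=1: H = 0.9641 bits (weight = 18/27)
H(Y|Feature) = (9/27)×0.9183 + (18/27)×0.9641 = 0.9488 bits

Information Gain = 0.9510 - 0.9488 = 0.0021 bits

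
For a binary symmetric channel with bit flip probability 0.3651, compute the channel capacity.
0.0532 bits

For a binary symmetric channel (BSC) with error probability p:
Capacity C = 1 - H(p) bits per symbol

where H(p) = -p log₂(p) - (1-p) log₂(1-p) is the binary entropy function.

H(0.3651) = 0.9468 bits
C = 1 - 0.9468 = 0.0532 bits per symbol

This means we can reliably transmit up to 0.0532 bits of information per channel use.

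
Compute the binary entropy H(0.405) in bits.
0.9738 bits

The binary entropy function is:
H(p) = -p log(p) - (1-p) log(1-p)

H(0.405) = -0.405 × log_2(0.405) - 0.595 × log_2(0.595)
H(0.405) = 0.9738 bits

Note: Binary entropy is maximized at p=0.5 (H=1 bit) and minimized at p=0 or p=1 (H=0).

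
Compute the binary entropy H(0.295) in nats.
0.6066 nats

The binary entropy function is:
H(p) = -p log(p) - (1-p) log(1-p)

H(0.295) = -0.295 × log_e(0.295) - 0.705 × log_e(0.705)
H(0.295) = 0.6066 nats

Note: Binary entropy is maximized at p=0.5 (H=1 bit) and minimized at p=0 or p=1 (H=0).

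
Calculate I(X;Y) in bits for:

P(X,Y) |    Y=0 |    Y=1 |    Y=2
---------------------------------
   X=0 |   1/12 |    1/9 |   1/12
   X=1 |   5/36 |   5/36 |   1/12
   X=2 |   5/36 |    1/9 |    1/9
0.0097 bits

Mutual information: I(X;Y) = H(X) + H(Y) - H(X,Y)

Marginals:
P(X) = (5/18, 13/36, 13/36), H(X) = 1.5746 bits
P(Y) = (13/36, 13/36, 5/18), H(Y) = 1.5746 bits

Joint entropy: H(X,Y) = 3.1395 bits

I(X;Y) = 1.5746 + 1.5746 - 3.1395 = 0.0097 bits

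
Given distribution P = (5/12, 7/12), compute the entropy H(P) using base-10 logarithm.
0.2950 dits

Shannon entropy is H(X) = -Σ p(x) log p(x).

For P = (5/12, 7/12):
H = -5/12 × log_10(5/12) -7/12 × log_10(7/12)
H = 0.2950 dits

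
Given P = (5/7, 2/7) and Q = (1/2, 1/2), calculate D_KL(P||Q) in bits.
0.1369 bits

KL divergence: D_KL(P||Q) = Σ p(x) log(p(x)/q(x))

Computing term by term:
  x=0: 5/7 × log_2[(5/7)/(1/2)] = 5/7 × 0.5146 = 0.3676
  x=1: 2/7 × log_2[(2/7)/(1/2)] = 2/7 × -0.8074 = -0.2307

D_KL(P||Q) = 0.1369 bits

Note: KL divergence is always non-negative and equals 0 iff P = Q.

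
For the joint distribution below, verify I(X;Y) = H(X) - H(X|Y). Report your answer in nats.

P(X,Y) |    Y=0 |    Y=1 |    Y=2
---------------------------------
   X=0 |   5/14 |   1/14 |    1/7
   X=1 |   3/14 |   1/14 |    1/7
I(X;Y) = 0.0078 nats

Mutual information has multiple equivalent forms:
- I(X;Y) = H(X) - H(X|Y)
- I(X;Y) = H(Y) - H(Y|X)
- I(X;Y) = H(X) + H(Y) - H(X,Y)

Computing all quantities:
H(X) = 0.6829, H(Y) = 0.9557, H(X,Y) = 1.6308
H(X|Y) = 0.6751, H(Y|X) = 0.9479

Verification:
H(X) - H(X|Y) = 0.6829 - 0.6751 = 0.0078
H(Y) - H(Y|X) = 0.9557 - 0.9479 = 0.0078
H(X) + H(Y) - H(X,Y) = 0.6829 + 0.9557 - 1.6308 = 0.0078

All forms give I(X;Y) = 0.0078 nats. ✓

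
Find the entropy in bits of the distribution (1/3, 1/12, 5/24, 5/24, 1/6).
2.2008 bits

Shannon entropy is H(X) = -Σ p(x) log p(x).

For P = (1/3, 1/12, 5/24, 5/24, 1/6):
H = -1/3 × log_2(1/3) -1/12 × log_2(1/12) -5/24 × log_2(5/24) -5/24 × log_2(5/24) -1/6 × log_2(1/6)
H = 2.2008 bits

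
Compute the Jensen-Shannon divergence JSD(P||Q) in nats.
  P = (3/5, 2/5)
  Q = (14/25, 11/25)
0.0008 nats

Jensen-Shannon divergence is:
JSD(P||Q) = 0.5 × D_KL(P||M) + 0.5 × D_KL(Q||M)
where M = 0.5 × (P + Q) is the mixture distribution.

M = 0.5 × (3/5, 2/5) + 0.5 × (14/25, 11/25) = (0.58, 0.42)

D_KL(P||M) = 0.0008 nats
D_KL(Q||M) = 0.0008 nats

JSD(P||Q) = 0.5 × 0.0008 + 0.5 × 0.0008 = 0.0008 nats

Unlike KL divergence, JSD is symmetric and bounded: 0 ≤ JSD ≤ log(2).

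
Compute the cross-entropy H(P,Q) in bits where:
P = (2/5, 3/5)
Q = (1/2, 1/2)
1.0000 bits

Cross-entropy: H(P,Q) = -Σ p(x) log q(x)

Alternatively: H(P,Q) = H(P) + D_KL(P||Q)
H(P) = 0.9710 bits
D_KL(P||Q) = 0.0290 bits

H(P,Q) = 0.9710 + 0.0290 = 1.0000 bits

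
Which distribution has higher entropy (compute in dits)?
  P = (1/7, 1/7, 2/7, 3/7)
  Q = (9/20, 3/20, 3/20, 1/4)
P

Computing entropies in dits:
H(P) = 0.5546
H(Q) = 0.5537

Distribution P has higher entropy.

Intuition: The distribution closer to uniform (more spread out) has higher entropy.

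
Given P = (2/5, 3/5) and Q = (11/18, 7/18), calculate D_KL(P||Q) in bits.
0.1308 bits

KL divergence: D_KL(P||Q) = Σ p(x) log(p(x)/q(x))

Computing term by term:
  x=0: 2/5 × log_2[(2/5)/(11/18)] = 2/5 × -0.6114 = -0.2446
  x=1: 3/5 × log_2[(3/5)/(7/18)] = 3/5 × 0.6256 = 0.3754

D_KL(P||Q) = 0.1308 bits

Note: KL divergence is always non-negative and equals 0 iff P = Q.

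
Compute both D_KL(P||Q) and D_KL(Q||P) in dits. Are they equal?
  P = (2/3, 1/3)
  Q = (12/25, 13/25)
D_KL(P||Q) = 0.0307, D_KL(Q||P) = 0.0319

KL divergence is not symmetric: D_KL(P||Q) ≠ D_KL(Q||P) in general.

D_KL(P||Q) = 0.0307 dits
D_KL(Q||P) = 0.0319 dits

No, they are not equal!

This asymmetry is why KL divergence is not a true distance metric.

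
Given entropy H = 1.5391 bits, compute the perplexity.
2.9061

Perplexity is 2^H (or exp(H) for natural log).

H = 1.5391 bits
Perplexity = 2^1.5391 = 2.9061

Interpretation: The model's uncertainty is equivalent to choosing uniformly among 2.9 options.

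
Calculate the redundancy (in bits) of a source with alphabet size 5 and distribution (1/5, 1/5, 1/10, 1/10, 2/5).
0.2000 bits

Redundancy measures how far a source is from maximum entropy:
R = H_max - H(X)

Maximum entropy for 5 symbols: H_max = log_2(5) = 2.3219 bits
Actual entropy: H(X) = 2.1219 bits
Redundancy: R = 2.3219 - 2.1219 = 0.2000 bits

This redundancy represents potential for compression: the source could be compressed by 0.2000 bits per symbol.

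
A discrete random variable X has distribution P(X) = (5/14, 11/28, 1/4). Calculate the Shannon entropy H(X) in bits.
1.5601 bits

Shannon entropy is H(X) = -Σ p(x) log p(x).

For P = (5/14, 11/28, 1/4):
H = -5/14 × log_2(5/14) -11/28 × log_2(11/28) -1/4 × log_2(1/4)
H = 1.5601 bits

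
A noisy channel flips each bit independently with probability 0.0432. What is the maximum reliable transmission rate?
0.7432 bits

For a binary symmetric channel (BSC) with error probability p:
Capacity C = 1 - H(p) bits per symbol

where H(p) = -p log₂(p) - (1-p) log₂(1-p) is the binary entropy function.

H(0.0432) = 0.2568 bits
C = 1 - 0.2568 = 0.7432 bits per symbol

This means we can reliably transmit up to 0.7432 bits of information per channel use.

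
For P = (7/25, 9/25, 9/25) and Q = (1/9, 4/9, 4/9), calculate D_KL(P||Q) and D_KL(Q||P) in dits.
D_KL(P||Q) = 0.0465, D_KL(Q||P) = 0.0367

KL divergence is not symmetric: D_KL(P||Q) ≠ D_KL(Q||P) in general.

D_KL(P||Q) = 0.0465 dits
D_KL(Q||P) = 0.0367 dits

No, they are not equal!

This asymmetry is why KL divergence is not a true distance metric.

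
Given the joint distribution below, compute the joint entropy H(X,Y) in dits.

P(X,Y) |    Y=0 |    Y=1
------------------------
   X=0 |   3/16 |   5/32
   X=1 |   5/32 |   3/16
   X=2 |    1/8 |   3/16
0.7738 dits

Joint entropy is H(X,Y) = -Σ_{x,y} p(x,y) log p(x,y).

Summing over all non-zero entries:
H(X,Y) = -[3/16·log_10(3/16) + 5/32·log_10(5/32) + 5/32·log_10(5/32) + 3/16·log_10(3/16) + 1/8·log_10(1/8) + 3/16·log_10(3/16)]
H(X,Y) = 0.7738 dits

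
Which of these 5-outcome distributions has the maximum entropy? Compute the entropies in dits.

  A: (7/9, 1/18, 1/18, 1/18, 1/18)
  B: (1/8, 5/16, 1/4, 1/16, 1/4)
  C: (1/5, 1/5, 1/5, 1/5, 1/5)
C

For a discrete distribution over n outcomes, entropy is maximized by the uniform distribution.

Computing entropies:
H(A) = 0.3638 dits
H(B) = 0.6470 dits
H(C) = 0.6990 dits

The uniform distribution (where all probabilities equal 1/5) achieves the maximum entropy of log_10(5) = 0.6990 dits.

Distribution C has the highest entropy.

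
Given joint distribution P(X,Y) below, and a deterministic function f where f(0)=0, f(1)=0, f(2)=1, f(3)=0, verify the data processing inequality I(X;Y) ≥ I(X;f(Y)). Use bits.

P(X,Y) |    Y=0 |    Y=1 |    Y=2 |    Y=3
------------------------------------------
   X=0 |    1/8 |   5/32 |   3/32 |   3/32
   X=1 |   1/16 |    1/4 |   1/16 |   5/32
I(X;Y) = 0.0442, I(X;f(Y)) = 0.0092, inequality holds: 0.0442 ≥ 0.0092

Data Processing Inequality: For any Markov chain X → Y → Z, we have I(X;Y) ≥ I(X;Z).

Here Z = f(Y) is a deterministic function of Y, forming X → Y → Z.

Original I(X;Y) = 0.0442 bits

After applying f:
P(X,Z) where Z=f(Y):
- P(X,Z=0) = P(X,Y=0) + P(X,Y=1) + P(X,Y=3)
- P(X,Z=1) = P(X,Y=2)

I(X;Z) = I(X;f(Y)) = 0.0092 bits

Verification: 0.0442 ≥ 0.0092 ✓

Information cannot be created by processing; the function f can only lose information about X.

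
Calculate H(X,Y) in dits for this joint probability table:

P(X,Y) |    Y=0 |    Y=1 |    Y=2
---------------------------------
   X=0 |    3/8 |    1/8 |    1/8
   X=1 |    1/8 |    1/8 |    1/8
0.7242 dits

Joint entropy is H(X,Y) = -Σ_{x,y} p(x,y) log p(x,y).

Summing over all non-zero entries:
H(X,Y) = -[3/8·log_10(3/8) + 1/8·log_10(1/8) + 1/8·log_10(1/8) + 1/8·log_10(1/8) + 1/8·log_10(1/8) + 1/8·log_10(1/8)]
H(X,Y) = 0.7242 dits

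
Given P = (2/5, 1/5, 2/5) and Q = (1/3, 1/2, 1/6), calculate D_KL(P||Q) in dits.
0.1042 dits

KL divergence: D_KL(P||Q) = Σ p(x) log(p(x)/q(x))

Computing term by term:
  x=0: 2/5 × log_10[(2/5)/(1/3)] = 2/5 × 0.0792 = 0.0317
  x=1: 1/5 × log_10[(1/5)/(1/2)] = 1/5 × -0.3979 = -0.0796
  x=2: 2/5 × log_10[(2/5)/(1/6)] = 2/5 × 0.3802 = 0.1521

D_KL(P||Q) = 0.1042 dits

Note: KL divergence is always non-negative and equals 0 iff P = Q.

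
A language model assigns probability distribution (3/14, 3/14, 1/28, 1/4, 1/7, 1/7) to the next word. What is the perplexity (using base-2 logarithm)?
5.3749

Perplexity is 2^H (or exp(H) for natural log).

First, H = -Σ p log p = 2.4262 bits
Perplexity = 2^2.4262 = 5.3749

Interpretation: The model's uncertainty is equivalent to choosing uniformly among 5.4 options.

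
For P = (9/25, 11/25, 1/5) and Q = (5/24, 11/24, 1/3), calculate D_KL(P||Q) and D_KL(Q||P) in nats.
D_KL(P||Q) = 0.0768, D_KL(Q||P) = 0.0750

KL divergence is not symmetric: D_KL(P||Q) ≠ D_KL(Q||P) in general.

D_KL(P||Q) = 0.0768 nats
D_KL(Q||P) = 0.0750 nats

No, they are not equal!

This asymmetry is why KL divergence is not a true distance metric.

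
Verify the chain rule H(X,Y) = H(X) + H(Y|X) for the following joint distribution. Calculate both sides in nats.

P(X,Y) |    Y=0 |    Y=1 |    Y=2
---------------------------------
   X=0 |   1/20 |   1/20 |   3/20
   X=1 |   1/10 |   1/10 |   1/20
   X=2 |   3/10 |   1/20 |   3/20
H(X,Y) = 1.9900, H(X) = 1.0397, H(Y|X) = 0.9503 (all in nats)

Chain rule: H(X,Y) = H(X) + H(Y|X)

Left side — joint entropy directly:
H(X,Y) = -Σ p(x,y) log p(x,y) = 1.9900 nats

Right side — compute H(Y|X) from the conditional distributions:
P(X) = (1/4, 1/4, 1/2), so H(X) = 1.0397 nats
H(Y|X) = Σ_x P(X=x) · H(Y|X=x):
  P(Y|X=0) = (1/5, 1/5, 3/5), H(Y|X=0) = 0.9503, weight P(X=0) = 1/4
  P(Y|X=1) = (2/5, 2/5, 1/5), H(Y|X=1) = 1.0549, weight P(X=1) = 1/4
  P(Y|X=2) = (3/5, 1/10, 3/10), H(Y|X=2) = 0.8979, weight P(X=2) = 1/2
H(Y|X) = 0.9503 nats

H(X) + H(Y|X) = 1.0397 + 0.9503 = 1.9900 nats

Both sides equal 1.9900 nats. ✓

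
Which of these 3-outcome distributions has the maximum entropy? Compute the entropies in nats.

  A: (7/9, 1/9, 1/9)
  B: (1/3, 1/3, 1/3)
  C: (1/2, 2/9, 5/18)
B

For a discrete distribution over n outcomes, entropy is maximized by the uniform distribution.

Computing entropies:
H(A) = 0.6837 nats
H(B) = 1.0986 nats
H(C) = 1.0366 nats

The uniform distribution (where all probabilities equal 1/3) achieves the maximum entropy of log_e(3) = 1.0986 nats.

Distribution B has the highest entropy.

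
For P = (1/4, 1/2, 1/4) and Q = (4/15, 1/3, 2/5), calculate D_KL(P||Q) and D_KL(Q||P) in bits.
D_KL(P||Q) = 0.0997, D_KL(Q||P) = 0.1011

KL divergence is not symmetric: D_KL(P||Q) ≠ D_KL(Q||P) in general.

D_KL(P||Q) = 0.0997 bits
D_KL(Q||P) = 0.1011 bits

No, they are not equal!

This asymmetry is why KL divergence is not a true distance metric.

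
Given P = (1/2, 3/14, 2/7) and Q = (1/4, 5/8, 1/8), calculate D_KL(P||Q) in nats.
0.3534 nats

KL divergence: D_KL(P||Q) = Σ p(x) log(p(x)/q(x))

Computing term by term:
  x=0: 1/2 × log_e[(1/2)/(1/4)] = 1/2 × 0.6931 = 0.3466
  x=1: 3/14 × log_e[(3/14)/(5/8)] = 3/14 × -1.0704 = -0.2294
  x=2: 2/7 × log_e[(2/7)/(1/8)] = 2/7 × 0.8267 = 0.2362

D_KL(P||Q) = 0.3534 nats

Note: KL divergence is always non-negative and equals 0 iff P = Q.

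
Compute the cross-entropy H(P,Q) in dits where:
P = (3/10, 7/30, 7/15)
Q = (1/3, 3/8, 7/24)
0.4922 dits

Cross-entropy: H(P,Q) = -Σ p(x) log q(x)

Alternatively: H(P,Q) = H(P) + D_KL(P||Q)
H(P) = 0.4588 dits
D_KL(P||Q) = 0.0334 dits

H(P,Q) = 0.4588 + 0.0334 = 0.4922 dits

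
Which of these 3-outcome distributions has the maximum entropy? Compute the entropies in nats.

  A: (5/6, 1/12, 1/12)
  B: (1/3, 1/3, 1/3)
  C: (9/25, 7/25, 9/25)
B

For a discrete distribution over n outcomes, entropy is maximized by the uniform distribution.

Computing entropies:
H(A) = 0.5661 nats
H(B) = 1.0986 nats
H(C) = 1.0920 nats

The uniform distribution (where all probabilities equal 1/3) achieves the maximum entropy of log_e(3) = 1.0986 nats.

Distribution B has the highest entropy.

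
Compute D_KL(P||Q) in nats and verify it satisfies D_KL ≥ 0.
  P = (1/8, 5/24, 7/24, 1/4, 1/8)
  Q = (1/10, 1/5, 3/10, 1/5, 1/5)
0.0252 nats

KL divergence satisfies the Gibbs inequality: D_KL(P||Q) ≥ 0 for all distributions P, Q.

D_KL(P||Q) = Σ p(x) log(p(x)/q(x))
Term by term:
  x=0: 1/8 × log_e[(1/8)/(1/10)] = 0.0279
  x=1: 5/24 × log_e[(5/24)/(1/5)] = 0.0085
  x=2: 7/24 × log_e[(7/24)/(3/10)] = -0.0082
  x=3: 1/4 × log_e[(1/4)/(1/5)] = 0.0558
  x=4: 1/8 × log_e[(1/8)/(1/5)] = -0.0588
D_KL(P||Q) = 0.0252 nats

D_KL(P||Q) = 0.0252 ≥ 0 ✓

This non-negativity is a fundamental property: relative entropy cannot be negative because it measures how different Q is from P.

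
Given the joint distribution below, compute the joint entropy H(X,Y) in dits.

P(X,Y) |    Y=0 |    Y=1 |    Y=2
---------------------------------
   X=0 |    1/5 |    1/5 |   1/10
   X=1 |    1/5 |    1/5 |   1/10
0.7592 dits

Joint entropy is H(X,Y) = -Σ_{x,y} p(x,y) log p(x,y).

Summing over all non-zero entries:
H(X,Y) = -[1/5·log_10(1/5) + 1/5·log_10(1/5) + 1/10·log_10(1/10) + 1/5·log_10(1/5) + 1/5·log_10(1/5) + 1/10·log_10(1/10)]
H(X,Y) = 0.7592 dits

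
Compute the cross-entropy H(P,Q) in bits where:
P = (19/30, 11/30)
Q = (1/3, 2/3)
1.2183 bits

Cross-entropy: H(P,Q) = -Σ p(x) log q(x)

Alternatively: H(P,Q) = H(P) + D_KL(P||Q)
H(P) = 0.9481 bits
D_KL(P||Q) = 0.2702 bits

H(P,Q) = 0.9481 + 0.2702 = 1.2183 bits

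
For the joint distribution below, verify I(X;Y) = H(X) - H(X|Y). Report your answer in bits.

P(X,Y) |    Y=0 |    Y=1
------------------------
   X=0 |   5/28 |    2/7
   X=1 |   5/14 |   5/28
I(X;Y) = 0.0581 bits

Mutual information has multiple equivalent forms:
- I(X;Y) = H(X) - H(X|Y)
- I(X;Y) = H(Y) - H(Y|X)
- I(X;Y) = H(X) + H(Y) - H(X,Y)

Computing all quantities:
H(X) = 0.9963, H(Y) = 0.9963, H(X,Y) = 1.9345
H(X|Y) = 0.9382, H(Y|X) = 0.9382

Verification:
H(X) - H(X|Y) = 0.9963 - 0.9382 = 0.0581
H(Y) - H(Y|X) = 0.9963 - 0.9382 = 0.0581
H(X) + H(Y) - H(X,Y) = 0.9963 + 0.9963 - 1.9345 = 0.0581

All forms give I(X;Y) = 0.0581 bits. ✓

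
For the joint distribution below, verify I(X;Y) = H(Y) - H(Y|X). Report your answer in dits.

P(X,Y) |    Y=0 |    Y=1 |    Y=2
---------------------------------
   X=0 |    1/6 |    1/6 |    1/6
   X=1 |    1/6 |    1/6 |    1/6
I(X;Y) = 0.0000 dits

Mutual information has multiple equivalent forms:
- I(X;Y) = H(X) - H(X|Y)
- I(X;Y) = H(Y) - H(Y|X)
- I(X;Y) = H(X) + H(Y) - H(X,Y)

Computing all quantities:
H(X) = 0.3010, H(Y) = 0.4771, H(X,Y) = 0.7782
H(X|Y) = 0.3010, H(Y|X) = 0.4771

Verification:
H(X) - H(X|Y) = 0.3010 - 0.3010 = 0.0000
H(Y) - H(Y|X) = 0.4771 - 0.4771 = 0.0000
H(X) + H(Y) - H(X,Y) = 0.3010 + 0.4771 - 0.7782 = 0.0000

All forms give I(X;Y) = 0.0000 dits. ✓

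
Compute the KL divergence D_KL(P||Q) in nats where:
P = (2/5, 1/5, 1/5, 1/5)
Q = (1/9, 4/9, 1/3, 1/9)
0.3681 nats

KL divergence: D_KL(P||Q) = Σ p(x) log(p(x)/q(x))

Computing term by term:
  x=0: 2/5 × log_e[(2/5)/(1/9)] = 2/5 × 1.2809 = 0.5124
  x=1: 1/5 × log_e[(1/5)/(4/9)] = 1/5 × -0.7985 = -0.1597
  x=2: 1/5 × log_e[(1/5)/(1/3)] = 1/5 × -0.5108 = -0.1022
  x=3: 1/5 × log_e[(1/5)/(1/9)] = 1/5 × 0.5878 = 0.1176

D_KL(P||Q) = 0.3681 nats

Note: KL divergence is always non-negative and equals 0 iff P = Q.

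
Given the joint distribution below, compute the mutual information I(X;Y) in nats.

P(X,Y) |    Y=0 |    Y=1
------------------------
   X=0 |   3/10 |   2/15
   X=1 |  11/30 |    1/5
0.0011 nats

Mutual information: I(X;Y) = H(X) + H(Y) - H(X,Y)

Marginals:
P(X) = (13/30, 17/30), H(X) = 0.6842 nats
P(Y) = (2/3, 1/3), H(Y) = 0.6365 nats

Joint entropy: H(X,Y) = 1.3196 nats

I(X;Y) = 0.6842 + 0.6365 - 1.3196 = 0.0011 nats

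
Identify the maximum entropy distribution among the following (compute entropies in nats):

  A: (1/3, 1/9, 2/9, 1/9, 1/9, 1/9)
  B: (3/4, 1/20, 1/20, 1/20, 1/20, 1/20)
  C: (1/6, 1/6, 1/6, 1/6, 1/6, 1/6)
C

For a discrete distribution over n outcomes, entropy is maximized by the uniform distribution.

Computing entropies:
H(A) = 1.6770 nats
H(B) = 0.9647 nats
H(C) = 1.7918 nats

The uniform distribution (where all probabilities equal 1/6) achieves the maximum entropy of log_e(6) = 1.7918 nats.

Distribution C has the highest entropy.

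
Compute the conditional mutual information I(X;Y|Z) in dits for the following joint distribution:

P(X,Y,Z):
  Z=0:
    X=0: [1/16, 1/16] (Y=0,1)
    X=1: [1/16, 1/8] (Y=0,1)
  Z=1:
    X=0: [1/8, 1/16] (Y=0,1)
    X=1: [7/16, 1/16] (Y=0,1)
0.0098 dits

Conditional mutual information: I(X;Y|Z) = H(X|Z) + H(Y|Z) - H(X,Y|Z)

H(Z) = 0.2697
H(X,Z) = 0.5360 → H(X|Z) = 0.2663
H(Y,Z) = 0.5026 → H(Y|Z) = 0.2329
H(X,Y,Z) = 0.7591 → H(X,Y|Z) = 0.4894

I(X;Y|Z) = 0.2663 + 0.2329 - 0.4894 = 0.0098 dits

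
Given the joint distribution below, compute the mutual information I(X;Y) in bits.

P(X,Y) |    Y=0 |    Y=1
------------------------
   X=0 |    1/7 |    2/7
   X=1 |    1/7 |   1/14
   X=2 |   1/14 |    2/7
0.0921 bits

Mutual information: I(X;Y) = H(X) + H(Y) - H(X,Y)

Marginals:
P(X) = (3/7, 3/14, 5/14), H(X) = 1.5306 bits
P(Y) = (5/14, 9/14), H(Y) = 0.9403 bits

Joint entropy: H(X,Y) = 2.3788 bits

I(X;Y) = 1.5306 + 0.9403 - 2.3788 = 0.0921 bits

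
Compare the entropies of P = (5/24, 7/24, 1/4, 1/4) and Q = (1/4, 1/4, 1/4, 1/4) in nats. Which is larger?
Q

Computing entropies in nats:
H(P) = 1.3793
H(Q) = 1.3863

Distribution Q has higher entropy.

Intuition: The distribution closer to uniform (more spread out) has higher entropy.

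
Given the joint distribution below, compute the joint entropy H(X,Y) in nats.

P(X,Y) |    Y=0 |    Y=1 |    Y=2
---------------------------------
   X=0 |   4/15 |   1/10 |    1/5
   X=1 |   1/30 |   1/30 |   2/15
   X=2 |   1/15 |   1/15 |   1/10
1.9913 nats

Joint entropy is H(X,Y) = -Σ_{x,y} p(x,y) log p(x,y).

Summing over all non-zero entries:
H(X,Y) = -[4/15·log_e(4/15) + 1/10·log_e(1/10) + 1/5·log_e(1/5) + 1/30·log_e(1/30) + 1/30·log_e(1/30) + 2/15·log_e(2/15) + 1/15·log_e(1/15) + 1/15·log_e(1/15) + 1/10·log_e(1/10)]
H(X,Y) = 1.9913 nats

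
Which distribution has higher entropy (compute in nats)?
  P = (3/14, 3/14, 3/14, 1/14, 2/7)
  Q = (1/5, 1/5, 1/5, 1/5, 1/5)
Q

Computing entropies in nats:
H(P) = 1.5367
H(Q) = 1.6094

Distribution Q has higher entropy.

Intuition: The distribution closer to uniform (more spread out) has higher entropy.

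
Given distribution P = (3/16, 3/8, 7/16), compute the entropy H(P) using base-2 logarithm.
1.5052 bits

Shannon entropy is H(X) = -Σ p(x) log p(x).

For P = (3/16, 3/8, 7/16):
H = -3/16 × log_2(3/16) -3/8 × log_2(3/8) -7/16 × log_2(7/16)
H = 1.5052 bits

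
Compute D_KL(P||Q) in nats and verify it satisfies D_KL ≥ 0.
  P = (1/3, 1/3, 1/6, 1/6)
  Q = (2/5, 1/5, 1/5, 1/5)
0.0487 nats

KL divergence satisfies the Gibbs inequality: D_KL(P||Q) ≥ 0 for all distributions P, Q.

D_KL(P||Q) = Σ p(x) log(p(x)/q(x))
Term by term:
  x=0: 1/3 × log_e[(1/3)/(2/5)] = -0.0608
  x=1: 1/3 × log_e[(1/3)/(1/5)] = 0.1703
  x=2: 1/6 × log_e[(1/6)/(1/5)] = -0.0304
  x=3: 1/6 × log_e[(1/6)/(1/5)] = -0.0304
D_KL(P||Q) = 0.0487 nats

D_KL(P||Q) = 0.0487 ≥ 0 ✓

This non-negativity is a fundamental property: relative entropy cannot be negative because it measures how different Q is from P.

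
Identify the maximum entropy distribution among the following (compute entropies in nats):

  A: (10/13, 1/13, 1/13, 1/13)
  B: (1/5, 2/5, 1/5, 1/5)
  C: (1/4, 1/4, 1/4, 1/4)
C

For a discrete distribution over n outcomes, entropy is maximized by the uniform distribution.

Computing entropies:
H(A) = 0.7937 nats
H(B) = 1.3322 nats
H(C) = 1.3863 nats

The uniform distribution (where all probabilities equal 1/4) achieves the maximum entropy of log_e(4) = 1.3863 nats.

Distribution C has the highest entropy.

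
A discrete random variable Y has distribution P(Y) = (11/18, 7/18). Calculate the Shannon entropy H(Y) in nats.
0.6682 nats

Shannon entropy is H(X) = -Σ p(x) log p(x).

For P = (11/18, 7/18):
H = -11/18 × log_e(11/18) -7/18 × log_e(7/18)
H = 0.6682 nats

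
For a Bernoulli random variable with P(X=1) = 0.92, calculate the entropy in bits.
0.4022 bits

The binary entropy function is:
H(p) = -p log(p) - (1-p) log(1-p)

H(0.92) = -0.92 × log_2(0.92) - 0.08 × log_2(0.08)
H(0.92) = 0.4022 bits

Note: Binary entropy is maximized at p=0.5 (H=1 bit) and minimized at p=0 or p=1 (H=0).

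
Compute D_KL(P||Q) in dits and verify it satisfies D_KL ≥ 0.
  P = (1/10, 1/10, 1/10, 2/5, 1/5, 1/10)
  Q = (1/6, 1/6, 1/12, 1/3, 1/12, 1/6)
0.0491 dits

KL divergence satisfies the Gibbs inequality: D_KL(P||Q) ≥ 0 for all distributions P, Q.

D_KL(P||Q) = Σ p(x) log(p(x)/q(x))
Term by term:
  x=0: 1/10 × log_10[(1/10)/(1/6)] = -0.0222
  x=1: 1/10 × log_10[(1/10)/(1/6)] = -0.0222
  x=2: 1/10 × log_10[(1/10)/(1/12)] = 0.0079
  x=3: 2/5 × log_10[(2/5)/(1/3)] = 0.0317
  x=4: 1/5 × log_10[(1/5)/(1/12)] = 0.0760
  x=5: 1/10 × log_10[(1/10)/(1/6)] = -0.0222
D_KL(P||Q) = 0.0491 dits

D_KL(P||Q) = 0.0491 ≥ 0 ✓

This non-negativity is a fundamental property: relative entropy cannot be negative because it measures how different Q is from P.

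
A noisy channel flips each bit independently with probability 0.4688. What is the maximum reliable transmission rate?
0.0028 bits

For a binary symmetric channel (BSC) with error probability p:
Capacity C = 1 - H(p) bits per symbol

where H(p) = -p log₂(p) - (1-p) log₂(1-p) is the binary entropy function.

H(0.4688) = 0.9972 bits
C = 1 - 0.9972 = 0.0028 bits per symbol

This means we can reliably transmit up to 0.0028 bits of information per channel use.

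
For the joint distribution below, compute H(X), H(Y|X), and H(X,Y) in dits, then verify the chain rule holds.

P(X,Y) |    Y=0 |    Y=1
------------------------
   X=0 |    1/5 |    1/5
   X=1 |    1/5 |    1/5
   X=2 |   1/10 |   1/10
H(X,Y) = 0.7592, H(X) = 0.4581, H(Y|X) = 0.3010 (all in dits)

Chain rule: H(X,Y) = H(X) + H(Y|X)

Left side — joint entropy directly:
H(X,Y) = -Σ p(x,y) log p(x,y) = 0.7592 dits

Right side — compute H(Y|X) from the conditional distributions:
P(X) = (2/5, 2/5, 1/5), so H(X) = 0.4581 dits
H(Y|X) = Σ_x P(X=x) · H(Y|X=x):
  P(Y|X=0) = (1/2, 1/2), H(Y|X=0) = 0.3010, weight P(X=0) = 2/5
  P(Y|X=1) = (1/2, 1/2), H(Y|X=1) = 0.3010, weight P(X=1) = 2/5
  P(Y|X=2) = (1/2, 1/2), H(Y|X=2) = 0.3010, weight P(X=2) = 1/5
H(Y|X) = 0.3010 dits

H(X) + H(Y|X) = 0.4581 + 0.3010 = 0.7592 dits

Both sides equal 0.7592 dits. ✓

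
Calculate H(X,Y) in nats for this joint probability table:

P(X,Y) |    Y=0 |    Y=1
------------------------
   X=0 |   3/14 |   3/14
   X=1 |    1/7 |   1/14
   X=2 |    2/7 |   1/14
1.6731 nats

Joint entropy is H(X,Y) = -Σ_{x,y} p(x,y) log p(x,y).

Summing over all non-zero entries:
H(X,Y) = -[3/14·log_e(3/14) + 3/14·log_e(3/14) + 1/7·log_e(1/7) + 1/14·log_e(1/14) + 2/7·log_e(2/7) + 1/14·log_e(1/14)]
H(X,Y) = 1.6731 nats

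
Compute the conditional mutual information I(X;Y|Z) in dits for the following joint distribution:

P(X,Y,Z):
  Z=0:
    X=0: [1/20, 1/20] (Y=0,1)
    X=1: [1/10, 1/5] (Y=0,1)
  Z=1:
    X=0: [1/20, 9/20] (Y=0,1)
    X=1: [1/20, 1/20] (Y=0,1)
0.0186 dits

Conditional mutual information: I(X;Y|Z) = H(X|Z) + H(Y|Z) - H(X,Y|Z)

H(Z) = 0.2923
H(X,Z) = 0.5074 → H(X|Z) = 0.2151
H(Y,Z) = 0.5246 → H(Y|Z) = 0.2323
H(X,Y,Z) = 0.7211 → H(X,Y|Z) = 0.4288

I(X;Y|Z) = 0.2151 + 0.2323 - 0.4288 = 0.0186 dits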